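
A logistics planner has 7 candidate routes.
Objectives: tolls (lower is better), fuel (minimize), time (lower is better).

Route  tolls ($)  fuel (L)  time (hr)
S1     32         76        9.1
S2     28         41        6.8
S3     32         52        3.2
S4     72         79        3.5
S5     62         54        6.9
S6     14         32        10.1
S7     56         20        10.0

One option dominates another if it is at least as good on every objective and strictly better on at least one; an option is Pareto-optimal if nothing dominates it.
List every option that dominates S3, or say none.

S1: worse on fuel (76 vs 52).
S2: worse on time (6.8 vs 3.2).
S4: worse on tolls (72 vs 32).
S5: worse on tolls (62 vs 32).
S6: worse on time (10.1 vs 3.2).
S7: worse on tolls (56 vs 32).
No option dominates S3.

none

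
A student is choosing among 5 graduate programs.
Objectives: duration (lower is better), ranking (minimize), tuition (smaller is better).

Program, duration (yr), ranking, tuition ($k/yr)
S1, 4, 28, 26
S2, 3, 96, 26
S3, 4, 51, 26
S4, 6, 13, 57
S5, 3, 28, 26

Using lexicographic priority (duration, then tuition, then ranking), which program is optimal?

First minimize duration: best is 3, kept {S2, S5}.
Then minimize tuition: best is 26, kept {S2, S5}.
Then minimize ranking: best is 28, kept {S5}.

S5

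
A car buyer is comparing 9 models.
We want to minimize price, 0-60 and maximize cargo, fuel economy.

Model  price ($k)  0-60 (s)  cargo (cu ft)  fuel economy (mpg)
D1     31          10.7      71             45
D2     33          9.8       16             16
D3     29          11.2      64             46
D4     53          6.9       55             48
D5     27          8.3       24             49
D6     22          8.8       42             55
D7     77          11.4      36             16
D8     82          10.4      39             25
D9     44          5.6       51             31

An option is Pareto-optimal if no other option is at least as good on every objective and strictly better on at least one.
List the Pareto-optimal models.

D1, D3, D4, D5, D6, D9

D1: not dominated (best cargo).
D2: dominated by D5 (price 27≤33, 0-60 8.3≤9.8, cargo 24≥16, fuel economy 49≥16).
D3: not dominated.
D4: not dominated.
D5: not dominated.
D6: not dominated (best price).
D7: dominated by D1 (price 31≤77, 0-60 10.7≤11.4, cargo 71≥36, fuel economy 45≥16).
D8: dominated by D4 (price 53≤82, 0-60 6.9≤10.4, cargo 55≥39, fuel economy 48≥25).
D9: not dominated (best 0-60).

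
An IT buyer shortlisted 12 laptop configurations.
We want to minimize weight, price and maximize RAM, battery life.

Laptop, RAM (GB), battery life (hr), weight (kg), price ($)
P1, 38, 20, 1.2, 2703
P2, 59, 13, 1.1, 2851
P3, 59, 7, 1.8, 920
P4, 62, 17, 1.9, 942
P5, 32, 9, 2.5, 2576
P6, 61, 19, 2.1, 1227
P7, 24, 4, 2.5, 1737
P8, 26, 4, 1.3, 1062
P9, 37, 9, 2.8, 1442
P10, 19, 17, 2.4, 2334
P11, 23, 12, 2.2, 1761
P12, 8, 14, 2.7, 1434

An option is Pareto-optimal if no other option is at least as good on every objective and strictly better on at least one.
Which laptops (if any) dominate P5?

P4, P6

P4: RAM 62≥32, battery life 17≥9, weight 1.9≤2.5, price 942≤2576 — dominates P5.
P6: RAM 61≥32, battery life 19≥9, weight 2.1≤2.5, price 1227≤2576 — dominates P5.
Others (P1, P2, P3, P7, P8, P9, P10, P11, P12) are each worse than P5 on at least one objective.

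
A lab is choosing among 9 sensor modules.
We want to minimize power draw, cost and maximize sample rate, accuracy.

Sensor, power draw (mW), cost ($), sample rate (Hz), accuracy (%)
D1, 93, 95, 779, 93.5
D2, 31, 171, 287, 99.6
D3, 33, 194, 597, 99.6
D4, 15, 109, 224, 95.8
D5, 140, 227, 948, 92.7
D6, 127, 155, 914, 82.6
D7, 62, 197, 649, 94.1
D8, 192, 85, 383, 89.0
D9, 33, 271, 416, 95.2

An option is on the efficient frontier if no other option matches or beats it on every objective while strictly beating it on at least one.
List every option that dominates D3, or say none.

none

D1: worse on power draw (93 vs 33).
D2: worse on sample rate (287 vs 597).
D4: worse on sample rate (224 vs 597).
D5: worse on power draw (140 vs 33).
D6: worse on power draw (127 vs 33).
D7: worse on power draw (62 vs 33).
D8: worse on power draw (192 vs 33).
D9: worse on cost (271 vs 194).
No option dominates D3.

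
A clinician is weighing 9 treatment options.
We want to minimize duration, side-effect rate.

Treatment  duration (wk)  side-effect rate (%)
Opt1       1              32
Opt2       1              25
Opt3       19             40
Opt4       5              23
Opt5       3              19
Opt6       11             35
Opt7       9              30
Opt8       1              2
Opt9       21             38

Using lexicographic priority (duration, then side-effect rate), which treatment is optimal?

Opt8

First minimize duration: best is 1, kept {Opt1, Opt2, Opt8}.
Then minimize side-effect rate: best is 2, kept {Opt8}.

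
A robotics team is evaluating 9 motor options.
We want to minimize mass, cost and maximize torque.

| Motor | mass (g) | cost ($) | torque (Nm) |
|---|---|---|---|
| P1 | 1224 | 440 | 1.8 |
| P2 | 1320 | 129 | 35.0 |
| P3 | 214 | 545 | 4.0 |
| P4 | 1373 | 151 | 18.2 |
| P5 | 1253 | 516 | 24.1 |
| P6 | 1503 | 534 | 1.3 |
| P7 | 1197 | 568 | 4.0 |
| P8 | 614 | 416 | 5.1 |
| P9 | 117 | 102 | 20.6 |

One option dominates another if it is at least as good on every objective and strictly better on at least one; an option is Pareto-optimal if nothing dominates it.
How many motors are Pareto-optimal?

P1: dominated by P8 (mass 614≤1224, cost 416≤440, torque 5.1≥1.8).
P2: not dominated (best torque).
P3: dominated by P9 (mass 117≤214, cost 102≤545, torque 20.6≥4.0).
P4: dominated by P2 (mass 1320≤1373, cost 129≤151, torque 35.0≥18.2).
P5: not dominated.
P6: dominated by P1 (mass 1224≤1503, cost 440≤534, torque 1.8≥1.3).
P7: dominated by P3 (mass 214≤1197, cost 545≤568, torque 4.0≥4.0).
P8: dominated by P9 (mass 117≤614, cost 102≤416, torque 20.6≥5.1).
P9: not dominated (best mass).
Pareto-optimal: P2, P5, P9 → 3.

3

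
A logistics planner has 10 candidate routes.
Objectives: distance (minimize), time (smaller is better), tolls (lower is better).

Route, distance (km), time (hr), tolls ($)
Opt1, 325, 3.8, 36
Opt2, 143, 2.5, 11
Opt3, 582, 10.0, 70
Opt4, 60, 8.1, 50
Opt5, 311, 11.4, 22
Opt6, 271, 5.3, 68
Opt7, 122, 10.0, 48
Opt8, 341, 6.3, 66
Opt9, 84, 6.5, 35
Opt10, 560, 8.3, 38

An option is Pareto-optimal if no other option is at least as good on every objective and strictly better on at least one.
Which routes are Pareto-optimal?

Opt2, Opt4, Opt9

Opt1: dominated by Opt2 (distance 143≤325, time 2.5≤3.8, tolls 11≤36).
Opt2: not dominated (best time).
Opt3: dominated by Opt1 (distance 325≤582, time 3.8≤10.0, tolls 36≤70).
Opt4: not dominated (best distance).
Opt5: dominated by Opt2 (distance 143≤311, time 2.5≤11.4, tolls 11≤22).
Opt6: dominated by Opt2 (distance 143≤271, time 2.5≤5.3, tolls 11≤68).
Opt7: dominated by Opt9 (distance 84≤122, time 6.5≤10.0, tolls 35≤48).
Opt8: dominated by Opt1 (distance 325≤341, time 3.8≤6.3, tolls 36≤66).
Opt9: not dominated.
Opt10: dominated by Opt1 (distance 325≤560, time 3.8≤8.3, tolls 36≤38).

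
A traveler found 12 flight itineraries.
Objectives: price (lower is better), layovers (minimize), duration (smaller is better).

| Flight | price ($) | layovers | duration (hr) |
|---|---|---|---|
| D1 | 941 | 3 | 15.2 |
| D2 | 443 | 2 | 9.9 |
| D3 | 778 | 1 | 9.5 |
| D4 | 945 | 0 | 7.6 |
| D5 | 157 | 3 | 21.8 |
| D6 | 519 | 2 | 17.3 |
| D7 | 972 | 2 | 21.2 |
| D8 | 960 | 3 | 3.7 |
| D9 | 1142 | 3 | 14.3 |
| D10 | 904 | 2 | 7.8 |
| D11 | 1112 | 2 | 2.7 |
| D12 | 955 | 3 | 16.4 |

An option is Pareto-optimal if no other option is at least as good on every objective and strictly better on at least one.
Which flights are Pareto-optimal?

D2, D3, D4, D5, D8, D10, D11

D1: dominated by D2 (price 443≤941, layovers 2≤3, duration 9.9≤15.2).
D2: not dominated.
D3: not dominated.
D4: not dominated (best layovers).
D5: not dominated (best price).
D6: dominated by D2 (price 443≤519, layovers 2≤2, duration 9.9≤17.3).
D7: dominated by D2 (price 443≤972, layovers 2≤2, duration 9.9≤21.2).
D8: not dominated.
D9: dominated by D2 (price 443≤1142, layovers 2≤3, duration 9.9≤14.3).
D10: not dominated.
D11: not dominated (best duration).
D12: dominated by D1 (price 941≤955, layovers 3≤3, duration 15.2≤16.4).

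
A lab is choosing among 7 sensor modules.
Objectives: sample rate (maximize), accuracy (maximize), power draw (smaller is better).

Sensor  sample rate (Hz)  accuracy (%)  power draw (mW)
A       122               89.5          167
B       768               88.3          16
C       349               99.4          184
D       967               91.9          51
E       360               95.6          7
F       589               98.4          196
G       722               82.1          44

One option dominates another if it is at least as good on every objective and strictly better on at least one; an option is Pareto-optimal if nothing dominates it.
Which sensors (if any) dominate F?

none

A: worse on sample rate (122 vs 589).
B: worse on accuracy (88.3 vs 98.4).
C: worse on sample rate (349 vs 589).
D: worse on accuracy (91.9 vs 98.4).
E: worse on sample rate (360 vs 589).
G: worse on accuracy (82.1 vs 98.4).
No option dominates F.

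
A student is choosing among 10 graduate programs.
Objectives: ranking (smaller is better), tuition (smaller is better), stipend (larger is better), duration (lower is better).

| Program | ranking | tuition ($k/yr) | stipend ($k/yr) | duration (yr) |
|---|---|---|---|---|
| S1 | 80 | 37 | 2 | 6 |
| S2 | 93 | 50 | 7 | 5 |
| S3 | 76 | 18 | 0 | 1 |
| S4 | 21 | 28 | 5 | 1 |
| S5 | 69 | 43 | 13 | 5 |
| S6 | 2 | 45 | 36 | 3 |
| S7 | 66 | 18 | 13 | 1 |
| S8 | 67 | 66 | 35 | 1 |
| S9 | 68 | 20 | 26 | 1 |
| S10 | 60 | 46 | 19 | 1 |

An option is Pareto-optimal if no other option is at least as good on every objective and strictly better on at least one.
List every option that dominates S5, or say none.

S7, S9

S7: ranking 66≤69, tuition 18≤43, stipend 13≥13, duration 1≤5 — dominates S5.
S9: ranking 68≤69, tuition 20≤43, stipend 26≥13, duration 1≤5 — dominates S5.
Others (S1, S2, S3, S4, S6, S8, S10) are each worse than S5 on at least one objective.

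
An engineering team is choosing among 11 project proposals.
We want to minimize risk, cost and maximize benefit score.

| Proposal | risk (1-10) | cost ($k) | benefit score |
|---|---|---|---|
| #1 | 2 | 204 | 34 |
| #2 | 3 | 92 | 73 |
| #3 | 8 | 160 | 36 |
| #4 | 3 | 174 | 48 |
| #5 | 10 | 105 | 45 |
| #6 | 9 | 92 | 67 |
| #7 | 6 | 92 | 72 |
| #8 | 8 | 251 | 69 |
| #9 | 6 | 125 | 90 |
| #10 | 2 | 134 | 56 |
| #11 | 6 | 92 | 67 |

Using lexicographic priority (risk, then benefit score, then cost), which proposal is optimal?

#10

First minimize risk: best is 2, kept {#1, #10}.
Then maximize benefit score: best is 56, kept {#10}.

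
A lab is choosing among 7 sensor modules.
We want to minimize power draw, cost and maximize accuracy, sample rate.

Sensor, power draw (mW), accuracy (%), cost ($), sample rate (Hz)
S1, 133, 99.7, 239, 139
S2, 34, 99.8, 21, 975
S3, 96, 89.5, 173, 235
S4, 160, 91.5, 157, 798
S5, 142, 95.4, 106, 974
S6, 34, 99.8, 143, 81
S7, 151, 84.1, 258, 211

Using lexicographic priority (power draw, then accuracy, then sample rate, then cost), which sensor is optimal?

S2

First minimize power draw: best is 34, kept {S2, S6}.
Then maximize accuracy: best is 99.8, kept {S2, S6}.
Then maximize sample rate: best is 975, kept {S2}.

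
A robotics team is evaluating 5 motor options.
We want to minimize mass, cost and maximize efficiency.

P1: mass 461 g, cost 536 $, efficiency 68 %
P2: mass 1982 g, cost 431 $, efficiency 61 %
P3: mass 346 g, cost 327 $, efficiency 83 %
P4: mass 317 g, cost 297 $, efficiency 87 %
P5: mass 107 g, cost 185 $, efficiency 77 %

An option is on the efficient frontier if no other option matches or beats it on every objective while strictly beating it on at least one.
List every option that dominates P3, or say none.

P4

P4: mass 317≤346, cost 297≤327, efficiency 87≥83 — dominates P3.
Others (P1, P2, P5) are each worse than P3 on at least one objective.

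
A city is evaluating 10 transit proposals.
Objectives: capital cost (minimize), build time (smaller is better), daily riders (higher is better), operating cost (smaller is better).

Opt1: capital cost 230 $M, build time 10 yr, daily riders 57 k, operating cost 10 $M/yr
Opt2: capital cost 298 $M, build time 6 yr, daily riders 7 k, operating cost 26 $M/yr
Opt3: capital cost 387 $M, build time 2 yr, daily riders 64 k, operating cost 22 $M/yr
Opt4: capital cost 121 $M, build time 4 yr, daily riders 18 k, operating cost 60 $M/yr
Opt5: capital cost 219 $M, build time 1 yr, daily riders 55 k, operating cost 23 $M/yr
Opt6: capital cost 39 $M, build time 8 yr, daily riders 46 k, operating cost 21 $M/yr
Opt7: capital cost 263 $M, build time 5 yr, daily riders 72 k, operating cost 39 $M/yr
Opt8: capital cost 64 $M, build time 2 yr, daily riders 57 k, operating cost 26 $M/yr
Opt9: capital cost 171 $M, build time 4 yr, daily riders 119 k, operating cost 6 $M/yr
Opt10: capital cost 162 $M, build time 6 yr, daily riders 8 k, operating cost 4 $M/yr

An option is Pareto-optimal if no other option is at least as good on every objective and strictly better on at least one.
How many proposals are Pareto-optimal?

6

Opt1: dominated by Opt9 (capital cost 171≤230, build time 4≤10, daily riders 119≥57, operating cost 6≤10).
Opt2: dominated by Opt5 (capital cost 219≤298, build time 1≤6, daily riders 55≥7, operating cost 23≤26).
Opt3: not dominated.
Opt4: dominated by Opt8 (capital cost 64≤121, build time 2≤4, daily riders 57≥18, operating cost 26≤60).
Opt5: not dominated (best build time).
Opt6: not dominated (best capital cost).
Opt7: dominated by Opt9 (capital cost 171≤263, build time 4≤5, daily riders 119≥72, operating cost 6≤39).
Opt8: not dominated.
Opt9: not dominated (best daily riders).
Opt10: not dominated (best operating cost).
Pareto-optimal: Opt3, Opt5, Opt6, Opt8, Opt9, Opt10 → 6.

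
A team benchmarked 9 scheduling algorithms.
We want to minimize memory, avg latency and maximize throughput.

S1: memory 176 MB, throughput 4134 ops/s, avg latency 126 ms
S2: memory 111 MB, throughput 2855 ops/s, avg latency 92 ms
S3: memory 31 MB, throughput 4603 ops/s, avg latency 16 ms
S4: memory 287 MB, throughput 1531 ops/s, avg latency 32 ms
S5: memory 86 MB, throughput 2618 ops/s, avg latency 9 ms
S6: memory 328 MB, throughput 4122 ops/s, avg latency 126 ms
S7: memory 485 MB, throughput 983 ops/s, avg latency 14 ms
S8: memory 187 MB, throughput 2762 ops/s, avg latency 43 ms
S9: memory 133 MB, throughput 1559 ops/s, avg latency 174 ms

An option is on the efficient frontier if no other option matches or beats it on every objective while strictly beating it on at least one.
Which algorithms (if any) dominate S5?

none

S1: worse on memory (176 vs 86).
S2: worse on memory (111 vs 86).
S3: worse on avg latency (16 vs 9).
S4: worse on memory (287 vs 86).
S6: worse on memory (328 vs 86).
S7: worse on memory (485 vs 86).
S8: worse on memory (187 vs 86).
S9: worse on memory (133 vs 86).
No option dominates S5.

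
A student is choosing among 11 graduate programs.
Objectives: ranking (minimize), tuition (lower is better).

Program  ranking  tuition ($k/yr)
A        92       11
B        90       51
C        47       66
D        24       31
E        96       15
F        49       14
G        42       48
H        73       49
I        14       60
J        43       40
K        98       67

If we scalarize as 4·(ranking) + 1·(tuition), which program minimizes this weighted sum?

A: 4·92 + 1·11 = 379
B: 4·90 + 1·51 = 411
C: 4·47 + 1·66 = 254
D: 4·24 + 1·31 = 127
E: 4·96 + 1·15 = 399
F: 4·49 + 1·14 = 210
G: 4·42 + 1·48 = 216
H: 4·73 + 1·49 = 341
I: 4·14 + 1·60 = 116
J: 4·43 + 1·40 = 212
K: 4·98 + 1·67 = 459
Lowest: I at 116.

I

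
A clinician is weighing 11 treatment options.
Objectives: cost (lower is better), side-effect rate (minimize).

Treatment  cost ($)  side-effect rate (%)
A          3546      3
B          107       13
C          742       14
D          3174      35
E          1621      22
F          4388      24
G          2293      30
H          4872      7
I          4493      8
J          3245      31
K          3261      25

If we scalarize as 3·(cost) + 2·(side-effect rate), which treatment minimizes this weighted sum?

B

A: 3·3546 + 2·3 = 10644
B: 3·107 + 2·13 = 347
C: 3·742 + 2·14 = 2254
D: 3·3174 + 2·35 = 9592
E: 3·1621 + 2·22 = 4907
F: 3·4388 + 2·24 = 13212
G: 3·2293 + 2·30 = 6939
H: 3·4872 + 2·7 = 14630
I: 3·4493 + 2·8 = 13495
J: 3·3245 + 2·31 = 9797
K: 3·3261 + 2·25 = 9833
Lowest: B at 347.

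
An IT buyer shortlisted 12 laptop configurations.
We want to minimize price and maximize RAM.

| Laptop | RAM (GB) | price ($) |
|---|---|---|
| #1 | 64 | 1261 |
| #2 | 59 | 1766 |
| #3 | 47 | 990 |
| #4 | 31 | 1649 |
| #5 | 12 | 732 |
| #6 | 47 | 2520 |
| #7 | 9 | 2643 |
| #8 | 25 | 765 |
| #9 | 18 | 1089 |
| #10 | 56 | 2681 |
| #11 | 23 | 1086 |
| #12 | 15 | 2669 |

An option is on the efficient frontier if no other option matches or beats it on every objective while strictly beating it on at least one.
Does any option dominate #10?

#1 vs #10: RAM 64≥56, price 1261≤2681 — #1 is at least as good on every objective and strictly better on at least one, so #1 dominates #10.

Yes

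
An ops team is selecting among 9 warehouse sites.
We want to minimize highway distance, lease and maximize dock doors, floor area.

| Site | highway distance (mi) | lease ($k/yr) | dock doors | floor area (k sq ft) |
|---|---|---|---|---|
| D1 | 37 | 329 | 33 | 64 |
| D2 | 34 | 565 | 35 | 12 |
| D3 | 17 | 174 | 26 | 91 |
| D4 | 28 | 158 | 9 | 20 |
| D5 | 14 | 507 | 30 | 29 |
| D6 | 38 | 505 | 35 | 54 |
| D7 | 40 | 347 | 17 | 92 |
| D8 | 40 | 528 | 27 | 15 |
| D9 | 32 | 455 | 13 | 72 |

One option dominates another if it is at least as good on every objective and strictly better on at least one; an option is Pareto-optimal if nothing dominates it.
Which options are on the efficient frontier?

D1, D2, D3, D4, D5, D6, D7

D1: not dominated.
D2: not dominated.
D3: not dominated.
D4: not dominated (best lease).
D5: not dominated (best highway distance).
D6: not dominated.
D7: not dominated (best floor area).
D8: dominated by D1 (highway distance 37≤40, lease 329≤528, dock doors 33≥27, floor area 64≥15).
D9: dominated by D3 (highway distance 17≤32, lease 174≤455, dock doors 26≥13, floor area 91≥72).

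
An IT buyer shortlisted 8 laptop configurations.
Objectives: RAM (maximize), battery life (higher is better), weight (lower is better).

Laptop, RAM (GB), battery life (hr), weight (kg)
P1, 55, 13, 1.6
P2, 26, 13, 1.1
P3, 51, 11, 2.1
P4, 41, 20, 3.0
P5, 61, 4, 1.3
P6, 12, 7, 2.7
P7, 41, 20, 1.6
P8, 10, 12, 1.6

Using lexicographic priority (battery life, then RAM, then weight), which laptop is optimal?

P7

First maximize battery life: best is 20, kept {P4, P7}.
Then maximize RAM: best is 41, kept {P4, P7}.
Then minimize weight: best is 1.6, kept {P7}.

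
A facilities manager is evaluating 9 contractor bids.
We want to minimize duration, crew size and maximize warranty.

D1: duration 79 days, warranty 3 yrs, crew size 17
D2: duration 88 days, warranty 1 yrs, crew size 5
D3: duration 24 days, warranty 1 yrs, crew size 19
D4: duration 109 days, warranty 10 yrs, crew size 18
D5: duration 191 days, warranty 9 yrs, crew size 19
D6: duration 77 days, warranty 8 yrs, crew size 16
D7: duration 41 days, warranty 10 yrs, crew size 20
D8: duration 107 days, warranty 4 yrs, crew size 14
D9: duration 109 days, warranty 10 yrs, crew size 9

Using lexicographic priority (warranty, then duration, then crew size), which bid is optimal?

D7

First maximize warranty: best is 10, kept {D4, D7, D9}.
Then minimize duration: best is 41, kept {D7}.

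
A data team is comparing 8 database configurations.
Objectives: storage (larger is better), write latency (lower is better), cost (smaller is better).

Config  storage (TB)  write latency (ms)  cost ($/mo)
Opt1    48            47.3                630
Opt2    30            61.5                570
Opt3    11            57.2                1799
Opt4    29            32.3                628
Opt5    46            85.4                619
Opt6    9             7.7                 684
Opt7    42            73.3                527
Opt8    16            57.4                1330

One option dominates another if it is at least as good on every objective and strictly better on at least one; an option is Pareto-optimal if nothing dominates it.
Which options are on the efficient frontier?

Opt1, Opt2, Opt4, Opt5, Opt6, Opt7

Opt1: not dominated (best storage).
Opt2: not dominated.
Opt3: dominated by Opt1 (storage 48≥11, write latency 47.3≤57.2, cost 630≤1799).
Opt4: not dominated.
Opt5: not dominated.
Opt6: not dominated (best write latency).
Opt7: not dominated (best cost).
Opt8: dominated by Opt1 (storage 48≥16, write latency 47.3≤57.4, cost 630≤1330).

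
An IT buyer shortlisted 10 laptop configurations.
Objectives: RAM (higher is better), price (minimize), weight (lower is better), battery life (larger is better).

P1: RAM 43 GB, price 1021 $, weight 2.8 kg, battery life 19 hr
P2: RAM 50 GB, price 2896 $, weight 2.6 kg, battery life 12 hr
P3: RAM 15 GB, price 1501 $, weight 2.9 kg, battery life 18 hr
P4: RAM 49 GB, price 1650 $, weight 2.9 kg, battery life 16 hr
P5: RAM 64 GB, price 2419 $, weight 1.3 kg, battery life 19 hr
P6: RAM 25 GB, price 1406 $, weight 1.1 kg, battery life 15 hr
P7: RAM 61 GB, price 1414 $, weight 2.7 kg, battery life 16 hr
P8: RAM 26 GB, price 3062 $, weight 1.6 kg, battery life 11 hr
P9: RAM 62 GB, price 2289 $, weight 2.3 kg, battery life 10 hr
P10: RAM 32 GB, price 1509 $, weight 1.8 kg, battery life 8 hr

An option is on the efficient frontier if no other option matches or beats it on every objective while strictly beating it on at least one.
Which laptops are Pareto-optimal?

P1, P5, P6, P7, P9, P10

P1: not dominated (best price).
P2: dominated by P5 (RAM 64≥50, price 2419≤2896, weight 1.3≤2.6, battery life 19≥12).
P3: dominated by P1 (RAM 43≥15, price 1021≤1501, weight 2.8≤2.9, battery life 19≥18).
P4: dominated by P7 (RAM 61≥49, price 1414≤1650, weight 2.7≤2.9, battery life 16≥16).
P5: not dominated (best RAM).
P6: not dominated (best weight).
P7: not dominated.
P8: dominated by P5 (RAM 64≥26, price 2419≤3062, weight 1.3≤1.6, battery life 19≥11).
P9: not dominated.
P10: not dominated.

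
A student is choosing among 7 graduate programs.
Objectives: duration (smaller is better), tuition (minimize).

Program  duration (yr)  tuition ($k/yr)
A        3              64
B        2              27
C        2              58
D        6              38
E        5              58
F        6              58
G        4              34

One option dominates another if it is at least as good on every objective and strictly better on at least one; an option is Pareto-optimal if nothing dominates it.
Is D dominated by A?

A vs D: A is worse on tuition (64 vs 38), so it does not dominate D.

No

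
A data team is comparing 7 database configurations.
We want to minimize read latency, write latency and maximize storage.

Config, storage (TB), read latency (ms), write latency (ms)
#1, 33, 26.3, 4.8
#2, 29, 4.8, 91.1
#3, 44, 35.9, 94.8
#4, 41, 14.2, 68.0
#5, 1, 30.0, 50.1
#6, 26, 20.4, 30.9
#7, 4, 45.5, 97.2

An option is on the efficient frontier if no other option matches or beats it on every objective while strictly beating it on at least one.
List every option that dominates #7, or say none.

#1, #2, #3, #4, #6

#1: storage 33≥4, read latency 26.3≤45.5, write latency 4.8≤97.2 — dominates #7.
#2: storage 29≥4, read latency 4.8≤45.5, write latency 91.1≤97.2 — dominates #7.
#3: storage 44≥4, read latency 35.9≤45.5, write latency 94.8≤97.2 — dominates #7.
#4: storage 41≥4, read latency 14.2≤45.5, write latency 68.0≤97.2 — dominates #7.
#6: storage 26≥4, read latency 20.4≤45.5, write latency 30.9≤97.2 — dominates #7.
Others (#5) are each worse than #7 on at least one objective.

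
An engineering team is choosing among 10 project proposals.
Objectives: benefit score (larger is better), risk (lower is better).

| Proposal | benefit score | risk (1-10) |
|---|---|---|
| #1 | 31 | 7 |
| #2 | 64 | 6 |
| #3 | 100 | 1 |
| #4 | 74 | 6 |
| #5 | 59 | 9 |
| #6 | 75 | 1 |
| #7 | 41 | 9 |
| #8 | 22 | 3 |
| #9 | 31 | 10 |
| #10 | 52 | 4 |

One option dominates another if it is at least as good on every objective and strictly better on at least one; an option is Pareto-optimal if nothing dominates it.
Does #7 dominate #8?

#7 vs #8: #7 is worse on risk (9 vs 3), so it does not dominate #8.

No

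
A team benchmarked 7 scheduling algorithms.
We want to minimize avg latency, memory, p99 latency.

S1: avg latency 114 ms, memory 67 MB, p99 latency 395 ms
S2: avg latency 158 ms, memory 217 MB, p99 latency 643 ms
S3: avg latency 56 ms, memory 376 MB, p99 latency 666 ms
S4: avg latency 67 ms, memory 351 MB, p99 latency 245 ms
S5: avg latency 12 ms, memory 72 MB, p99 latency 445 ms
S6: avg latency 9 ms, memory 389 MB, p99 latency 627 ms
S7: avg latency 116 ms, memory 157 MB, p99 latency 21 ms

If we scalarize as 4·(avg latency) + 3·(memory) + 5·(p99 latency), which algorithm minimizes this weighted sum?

S1: 4·114 + 3·67 + 5·395 = 2632
S2: 4·158 + 3·217 + 5·643 = 4498
S3: 4·56 + 3·376 + 5·666 = 4682
S4: 4·67 + 3·351 + 5·245 = 2546
S5: 4·12 + 3·72 + 5·445 = 2489
S6: 4·9 + 3·389 + 5·627 = 4338
S7: 4·116 + 3·157 + 5·21 = 1040
Lowest: S7 at 1040.

S7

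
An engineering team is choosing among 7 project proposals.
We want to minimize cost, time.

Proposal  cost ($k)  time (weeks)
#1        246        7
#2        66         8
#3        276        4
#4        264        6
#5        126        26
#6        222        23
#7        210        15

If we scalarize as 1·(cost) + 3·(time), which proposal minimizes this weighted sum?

#2

#1: 1·246 + 3·7 = 267
#2: 1·66 + 3·8 = 90
#3: 1·276 + 3·4 = 288
#4: 1·264 + 3·6 = 282
#5: 1·126 + 3·26 = 204
#6: 1·222 + 3·23 = 291
#7: 1·210 + 3·15 = 255
Lowest: #2 at 90.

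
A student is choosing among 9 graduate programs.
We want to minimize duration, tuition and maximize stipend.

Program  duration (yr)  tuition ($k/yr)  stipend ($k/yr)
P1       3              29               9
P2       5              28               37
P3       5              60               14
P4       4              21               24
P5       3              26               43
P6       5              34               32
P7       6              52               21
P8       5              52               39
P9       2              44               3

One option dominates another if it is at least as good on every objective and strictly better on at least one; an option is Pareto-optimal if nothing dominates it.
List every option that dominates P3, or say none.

P2, P4, P5, P6, P8

P2: duration 5≤5, tuition 28≤60, stipend 37≥14 — dominates P3.
P4: duration 4≤5, tuition 21≤60, stipend 24≥14 — dominates P3.
P5: duration 3≤5, tuition 26≤60, stipend 43≥14 — dominates P3.
P6: duration 5≤5, tuition 34≤60, stipend 32≥14 — dominates P3.
P8: duration 5≤5, tuition 52≤60, stipend 39≥14 — dominates P3.
Others (P1, P7, P9) are each worse than P3 on at least one objective.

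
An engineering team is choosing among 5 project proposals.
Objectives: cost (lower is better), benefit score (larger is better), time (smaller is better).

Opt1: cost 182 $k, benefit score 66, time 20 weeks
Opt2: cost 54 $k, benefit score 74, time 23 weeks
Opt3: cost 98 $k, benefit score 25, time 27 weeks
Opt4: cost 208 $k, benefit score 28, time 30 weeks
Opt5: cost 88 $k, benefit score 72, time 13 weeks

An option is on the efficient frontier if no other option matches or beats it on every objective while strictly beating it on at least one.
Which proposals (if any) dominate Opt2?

none

Opt1: worse on cost (182 vs 54).
Opt3: worse on cost (98 vs 54).
Opt4: worse on cost (208 vs 54).
Opt5: worse on cost (88 vs 54).
No option dominates Opt2.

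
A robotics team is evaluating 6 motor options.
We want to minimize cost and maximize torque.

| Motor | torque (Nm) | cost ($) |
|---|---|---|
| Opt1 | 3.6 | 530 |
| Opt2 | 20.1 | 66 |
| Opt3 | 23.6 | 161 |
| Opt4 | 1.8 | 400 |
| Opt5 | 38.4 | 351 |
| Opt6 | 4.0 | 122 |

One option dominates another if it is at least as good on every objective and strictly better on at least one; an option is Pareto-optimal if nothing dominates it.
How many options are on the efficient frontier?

Opt1: dominated by Opt2 (torque 20.1≥3.6, cost 66≤530).
Opt2: not dominated (best cost).
Opt3: not dominated.
Opt4: dominated by Opt2 (torque 20.1≥1.8, cost 66≤400).
Opt5: not dominated (best torque).
Opt6: dominated by Opt2 (torque 20.1≥4.0, cost 66≤122).
Pareto-optimal: Opt2, Opt3, Opt5 → 3.

3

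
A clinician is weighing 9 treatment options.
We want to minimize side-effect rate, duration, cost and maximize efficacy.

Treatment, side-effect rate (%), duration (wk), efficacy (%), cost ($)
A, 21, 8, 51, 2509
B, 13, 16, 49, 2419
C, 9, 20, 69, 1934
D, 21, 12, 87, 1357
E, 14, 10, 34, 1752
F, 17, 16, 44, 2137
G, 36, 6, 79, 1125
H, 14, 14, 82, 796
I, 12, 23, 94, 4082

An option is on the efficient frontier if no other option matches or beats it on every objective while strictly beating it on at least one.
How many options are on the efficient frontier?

A: not dominated.
B: not dominated.
C: not dominated (best side-effect rate).
D: not dominated.
E: not dominated.
F: dominated by H (side-effect rate 14≤17, duration 14≤16, efficacy 82≥44, cost 796≤2137).
G: not dominated (best duration).
H: not dominated (best cost).
I: not dominated (best efficacy).
Pareto-optimal: A, B, C, D, E, G, H, I → 8.

8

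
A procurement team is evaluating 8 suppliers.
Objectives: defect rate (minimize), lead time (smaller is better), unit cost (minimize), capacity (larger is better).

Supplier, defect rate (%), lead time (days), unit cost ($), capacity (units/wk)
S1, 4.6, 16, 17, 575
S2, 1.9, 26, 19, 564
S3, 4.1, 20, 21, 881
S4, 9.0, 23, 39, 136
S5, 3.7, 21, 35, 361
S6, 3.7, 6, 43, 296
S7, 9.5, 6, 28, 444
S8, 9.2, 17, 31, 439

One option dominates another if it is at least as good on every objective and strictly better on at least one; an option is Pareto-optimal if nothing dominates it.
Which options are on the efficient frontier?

S1: not dominated (best unit cost).
S2: not dominated (best defect rate).
S3: not dominated (best capacity).
S4: dominated by S1 (defect rate 4.6≤9.0, lead time 16≤23, unit cost 17≤39, capacity 575≥136).
S5: not dominated.
S6: not dominated.
S7: not dominated.
S8: dominated by S1 (defect rate 4.6≤9.2, lead time 16≤17, unit cost 17≤31, capacity 575≥439).

S1, S2, S3, S5, S6, S7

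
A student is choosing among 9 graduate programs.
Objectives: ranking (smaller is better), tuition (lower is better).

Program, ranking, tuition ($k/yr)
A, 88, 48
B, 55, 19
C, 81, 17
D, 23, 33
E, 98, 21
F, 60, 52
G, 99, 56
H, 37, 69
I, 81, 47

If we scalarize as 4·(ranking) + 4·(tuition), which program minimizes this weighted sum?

A: 4·88 + 4·48 = 544
B: 4·55 + 4·19 = 296
C: 4·81 + 4·17 = 392
D: 4·23 + 4·33 = 224
E: 4·98 + 4·21 = 476
F: 4·60 + 4·52 = 448
G: 4·99 + 4·56 = 620
H: 4·37 + 4·69 = 424
I: 4·81 + 4·47 = 512
Lowest: D at 224.

D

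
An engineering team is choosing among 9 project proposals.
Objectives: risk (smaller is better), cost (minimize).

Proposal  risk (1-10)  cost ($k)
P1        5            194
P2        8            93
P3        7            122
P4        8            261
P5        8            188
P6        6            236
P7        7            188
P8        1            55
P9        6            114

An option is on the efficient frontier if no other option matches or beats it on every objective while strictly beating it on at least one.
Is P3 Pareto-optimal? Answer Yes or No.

P8 vs P3: risk 1≤7, cost 55≤122 — P8 is at least as good on every objective and strictly better on at least one, so P8 dominates P3.

No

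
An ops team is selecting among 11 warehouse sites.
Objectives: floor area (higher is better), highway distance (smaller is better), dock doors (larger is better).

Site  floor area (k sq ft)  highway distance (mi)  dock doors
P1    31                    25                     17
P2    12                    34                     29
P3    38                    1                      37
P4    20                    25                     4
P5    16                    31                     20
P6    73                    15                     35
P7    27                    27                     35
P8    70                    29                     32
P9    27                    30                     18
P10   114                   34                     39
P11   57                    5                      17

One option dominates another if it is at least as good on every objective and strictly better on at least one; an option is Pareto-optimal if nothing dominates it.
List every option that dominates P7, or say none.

P3, P6

P3: floor area 38≥27, highway distance 1≤27, dock doors 37≥35 — dominates P7.
P6: floor area 73≥27, highway distance 15≤27, dock doors 35≥35 — dominates P7.
Others (P1, P2, P4, P5, P8, P9, P10, P11) are each worse than P7 on at least one objective.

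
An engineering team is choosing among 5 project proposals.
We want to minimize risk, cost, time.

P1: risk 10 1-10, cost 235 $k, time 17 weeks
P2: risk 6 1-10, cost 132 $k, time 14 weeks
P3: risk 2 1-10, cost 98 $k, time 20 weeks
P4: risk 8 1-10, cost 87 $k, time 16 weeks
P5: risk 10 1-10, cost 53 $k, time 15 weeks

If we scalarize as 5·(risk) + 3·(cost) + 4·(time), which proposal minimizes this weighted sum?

P5

P1: 5·10 + 3·235 + 4·17 = 823
P2: 5·6 + 3·132 + 4·14 = 482
P3: 5·2 + 3·98 + 4·20 = 384
P4: 5·8 + 3·87 + 4·16 = 365
P5: 5·10 + 3·53 + 4·15 = 269
Lowest: P5 at 269.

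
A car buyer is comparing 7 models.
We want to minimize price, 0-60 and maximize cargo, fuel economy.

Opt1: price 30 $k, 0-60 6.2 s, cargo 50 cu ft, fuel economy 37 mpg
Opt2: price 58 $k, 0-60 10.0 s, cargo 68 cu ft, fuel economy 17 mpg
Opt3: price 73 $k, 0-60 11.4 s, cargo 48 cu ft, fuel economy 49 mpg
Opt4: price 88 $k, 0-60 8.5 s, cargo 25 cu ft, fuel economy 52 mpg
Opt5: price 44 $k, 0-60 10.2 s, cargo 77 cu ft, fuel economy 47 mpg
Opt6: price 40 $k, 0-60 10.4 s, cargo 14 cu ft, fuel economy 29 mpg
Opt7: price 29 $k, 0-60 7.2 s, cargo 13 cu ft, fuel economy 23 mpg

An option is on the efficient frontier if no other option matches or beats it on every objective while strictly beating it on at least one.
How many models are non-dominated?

Opt1: not dominated (best 0-60).
Opt2: not dominated.
Opt3: not dominated.
Opt4: not dominated (best fuel economy).
Opt5: not dominated (best cargo).
Opt6: dominated by Opt1 (price 30≤40, 0-60 6.2≤10.4, cargo 50≥14, fuel economy 37≥29).
Opt7: not dominated (best price).
Pareto-optimal: Opt1, Opt2, Opt3, Opt4, Opt5, Opt7 → 6.

6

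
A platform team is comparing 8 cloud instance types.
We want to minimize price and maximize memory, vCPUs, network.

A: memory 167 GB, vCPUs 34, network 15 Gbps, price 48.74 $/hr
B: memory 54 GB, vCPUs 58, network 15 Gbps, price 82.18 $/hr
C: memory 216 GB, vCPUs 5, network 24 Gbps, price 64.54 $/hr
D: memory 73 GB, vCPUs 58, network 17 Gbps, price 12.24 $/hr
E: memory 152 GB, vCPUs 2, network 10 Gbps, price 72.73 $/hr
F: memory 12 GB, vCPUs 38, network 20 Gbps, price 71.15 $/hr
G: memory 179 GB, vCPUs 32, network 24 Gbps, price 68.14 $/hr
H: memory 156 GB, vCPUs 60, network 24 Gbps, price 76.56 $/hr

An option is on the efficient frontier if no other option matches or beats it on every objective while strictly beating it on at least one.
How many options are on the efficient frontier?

A: not dominated.
B: dominated by D (memory 73≥54, vCPUs 58≥58, network 17≥15, price 12.24≤82.18).
C: not dominated (best memory).
D: not dominated (best price).
E: dominated by A (memory 167≥152, vCPUs 34≥2, network 15≥10, price 48.74≤72.73).
F: not dominated.
G: not dominated.
H: not dominated (best vCPUs).
Pareto-optimal: A, C, D, F, G, H → 6.

6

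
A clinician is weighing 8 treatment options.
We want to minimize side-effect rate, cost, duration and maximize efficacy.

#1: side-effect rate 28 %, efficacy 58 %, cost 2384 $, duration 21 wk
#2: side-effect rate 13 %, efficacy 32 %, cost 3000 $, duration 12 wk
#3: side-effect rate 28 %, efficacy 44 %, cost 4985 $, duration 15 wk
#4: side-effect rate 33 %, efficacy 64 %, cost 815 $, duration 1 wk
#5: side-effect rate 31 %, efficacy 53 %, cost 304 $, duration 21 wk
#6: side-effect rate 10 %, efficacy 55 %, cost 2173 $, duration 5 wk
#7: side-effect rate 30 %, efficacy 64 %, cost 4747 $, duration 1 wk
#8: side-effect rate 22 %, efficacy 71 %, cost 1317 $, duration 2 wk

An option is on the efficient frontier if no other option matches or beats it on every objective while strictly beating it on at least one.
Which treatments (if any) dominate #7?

#1: worse on efficacy (58 vs 64).
#2: worse on efficacy (32 vs 64).
#3: worse on efficacy (44 vs 64).
#4: worse on side-effect rate (33 vs 30).
#5: worse on side-effect rate (31 vs 30).
#6: worse on efficacy (55 vs 64).
#8: worse on duration (2 vs 1).
No option dominates #7.

none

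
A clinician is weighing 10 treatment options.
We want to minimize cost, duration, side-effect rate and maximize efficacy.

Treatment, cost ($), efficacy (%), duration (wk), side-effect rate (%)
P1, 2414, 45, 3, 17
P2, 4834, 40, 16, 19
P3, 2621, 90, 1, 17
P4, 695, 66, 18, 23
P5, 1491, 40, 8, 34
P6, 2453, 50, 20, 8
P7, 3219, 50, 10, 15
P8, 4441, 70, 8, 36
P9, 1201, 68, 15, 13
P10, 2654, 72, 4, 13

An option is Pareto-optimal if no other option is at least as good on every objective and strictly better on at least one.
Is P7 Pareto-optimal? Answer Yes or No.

No

P10 vs P7: cost 2654≤3219, efficacy 72≥50, duration 4≤10, side-effect rate 13≤15 — P10 is at least as good on every objective and strictly better on at least one, so P10 dominates P7.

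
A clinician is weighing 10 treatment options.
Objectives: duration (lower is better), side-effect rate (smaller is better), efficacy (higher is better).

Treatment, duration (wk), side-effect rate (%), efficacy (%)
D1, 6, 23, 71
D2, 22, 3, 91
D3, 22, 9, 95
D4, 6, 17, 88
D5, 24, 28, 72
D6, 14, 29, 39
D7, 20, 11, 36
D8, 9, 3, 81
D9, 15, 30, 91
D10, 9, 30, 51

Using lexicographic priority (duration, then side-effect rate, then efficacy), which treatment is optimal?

First minimize duration: best is 6, kept {D1, D4}.
Then minimize side-effect rate: best is 17, kept {D4}.

D4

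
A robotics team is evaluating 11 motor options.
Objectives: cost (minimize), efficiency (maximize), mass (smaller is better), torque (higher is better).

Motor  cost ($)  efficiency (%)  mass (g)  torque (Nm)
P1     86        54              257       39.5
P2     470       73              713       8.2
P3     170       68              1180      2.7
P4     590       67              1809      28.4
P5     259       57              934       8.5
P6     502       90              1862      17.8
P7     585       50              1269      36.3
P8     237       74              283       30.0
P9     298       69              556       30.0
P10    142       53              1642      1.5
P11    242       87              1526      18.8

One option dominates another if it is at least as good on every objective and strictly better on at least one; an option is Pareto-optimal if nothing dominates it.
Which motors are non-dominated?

P1: not dominated (best cost).
P2: dominated by P8 (cost 237≤470, efficiency 74≥73, mass 283≤713, torque 30.0≥8.2).
P3: not dominated.
P4: dominated by P8 (cost 237≤590, efficiency 74≥67, mass 283≤1809, torque 30.0≥28.4).
P5: dominated by P8 (cost 237≤259, efficiency 74≥57, mass 283≤934, torque 30.0≥8.5).
P6: not dominated (best efficiency).
P7: dominated by P1 (cost 86≤585, efficiency 54≥50, mass 257≤1269, torque 39.5≥36.3).
P8: not dominated.
P9: dominated by P8 (cost 237≤298, efficiency 74≥69, mass 283≤556, torque 30.0≥30.0).
P10: dominated by P1 (cost 86≤142, efficiency 54≥53, mass 257≤1642, torque 39.5≥1.5).
P11: not dominated.

P1, P3, P6, P8, P11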